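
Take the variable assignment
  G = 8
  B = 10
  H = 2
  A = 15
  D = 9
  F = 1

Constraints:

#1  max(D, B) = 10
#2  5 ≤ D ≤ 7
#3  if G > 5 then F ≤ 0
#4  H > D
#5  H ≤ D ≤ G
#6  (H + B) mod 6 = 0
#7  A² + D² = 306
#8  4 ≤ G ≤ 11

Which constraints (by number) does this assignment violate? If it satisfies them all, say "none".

Constraints 2, 3, 4, and 5 do not hold.

#1 max(9, 10) = 10  ✓
#2 D = 9 is outside [5, 7]  ✗
#3 G = 8 > 5, so we need F ≤ 0; but F = 1 > 0  ✗
#4 H = 2, D = 9; 2 ≤ 9 (want >)  ✗
#5 values 2, 9, 8; D = 9 is not ≤ G = 8  ✗
#6 H + B = 12; 12 mod 6 = 0  ✓
#7 A² + D² = 15² + 9² = 225 + 81 = 306  ✓
#8 G = 8 lies in [4, 11]  ✓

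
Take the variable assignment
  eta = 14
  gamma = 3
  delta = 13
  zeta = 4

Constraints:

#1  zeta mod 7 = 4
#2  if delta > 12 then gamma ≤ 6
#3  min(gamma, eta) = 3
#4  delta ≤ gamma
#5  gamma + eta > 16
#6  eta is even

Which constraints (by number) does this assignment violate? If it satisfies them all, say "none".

The assignment fails constraint 4.

#1 4 mod 7 = 4 — holds.
#2 delta = 13 > 12, so we need gamma ≤ 6; gamma = 3 ≤ 6 — holds.
#3 min(3, 14) = 3 — holds.
#4 delta = 13, gamma = 3; 13 > 3 (want ≤) — fails.
#5 gamma + eta = 3 + 14 = 17; 17 > 16 — holds.
#6 eta = 14 is even — holds.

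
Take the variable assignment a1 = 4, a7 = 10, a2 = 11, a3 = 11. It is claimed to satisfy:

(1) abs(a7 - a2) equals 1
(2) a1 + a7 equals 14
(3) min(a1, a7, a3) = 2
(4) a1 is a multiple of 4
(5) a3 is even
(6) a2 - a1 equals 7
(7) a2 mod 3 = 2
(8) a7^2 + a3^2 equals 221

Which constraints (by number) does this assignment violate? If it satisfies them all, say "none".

The assignment fails constraints 3, 5.

(1) abs(10 - 11) = 1 — holds.
(2) a1 + a7 = 4 + 10 = 14 — holds.
(3) min(4, 10, 11) = 4, not 2 — fails.
(4) 4 / 4 = 1, so 4 divides 4 — holds.
(5) a3 = 11 is odd — fails.
(6) a2 - a1 = 11 - 4 = 7 — holds.
(7) 11 mod 3 = 2 — holds.
(8) a7^2 + a3^2 = 10^2 + 11^2 = 100 + 121 = 221 — holds.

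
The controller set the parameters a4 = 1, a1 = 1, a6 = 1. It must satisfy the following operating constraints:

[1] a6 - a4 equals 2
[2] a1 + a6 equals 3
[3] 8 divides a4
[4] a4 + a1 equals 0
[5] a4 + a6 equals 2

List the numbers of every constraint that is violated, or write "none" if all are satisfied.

Violated: 1, 2, 3, 4.

[1] a6 - a4 = 1 - 1 = 0, not 2 — fails.
[2] a1 + a6 = 1 + 1 = 2, not 3 — fails.
[3] 1 = 8*0 + 1, so 8 does not divide 1 — fails.
[4] a4 + a1 = 1 + 1 = 2, not 0 — fails.
[5] a4 + a6 = 1 + 1 = 2 — holds.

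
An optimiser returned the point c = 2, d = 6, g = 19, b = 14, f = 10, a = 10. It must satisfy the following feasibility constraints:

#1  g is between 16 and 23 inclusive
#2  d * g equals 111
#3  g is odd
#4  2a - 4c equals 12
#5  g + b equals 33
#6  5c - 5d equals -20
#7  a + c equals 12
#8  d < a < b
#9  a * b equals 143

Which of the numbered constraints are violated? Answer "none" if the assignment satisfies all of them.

Violated: 2 and 9.

#1 g = 19 lies in [16, 23]  yes
#2 d * g = 6 * 19 = 114, not 111  no
#3 g = 19 is odd  yes
#4 2a - 4c = 2(10) - 4(2) = 12  yes
#5 g + b = 19 + 14 = 33  yes
#6 5c - 5d = 5(2) - 5(6) = -20  yes
#7 a + c = 10 + 2 = 12  yes
#8 values 6 < 10 < 14  yes
#9 a * b = 10 * 14 = 140, not 143  no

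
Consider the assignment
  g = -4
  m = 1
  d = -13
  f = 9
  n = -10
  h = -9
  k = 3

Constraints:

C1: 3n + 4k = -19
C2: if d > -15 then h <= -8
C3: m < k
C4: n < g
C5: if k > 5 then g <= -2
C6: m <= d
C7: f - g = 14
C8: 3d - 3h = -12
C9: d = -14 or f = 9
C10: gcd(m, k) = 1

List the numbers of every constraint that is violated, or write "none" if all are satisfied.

The assignment fails constraints 1, 6, 7.

C1: 3n + 4k = 3(-10) + 4(3) = -18, not -19  ✘
C2: d = -13 > -15, so we need h ≤ -8; h = -9 ≤ -8  ✔
C3: m = 1, k = 3; 1 < 3  ✔
C4: n = -10, g = -4; -10 < -4  ✔
C5: k = 3, not > 5; antecedent false, conditional vacuously true  ✔
C6: m = 1, d = -13; 1 > -13 (want ≤)  ✘
C7: f - g = 9 - (-4) = 13, not 14  ✘
C8: 3d - 3h = 3(-13) - 3(-9) = -12  ✔
C9: d = -13 ≠ -14, but f = 9 = 9 (second disjunct)  ✔
C10: gcd(1, 3) = 1  ✔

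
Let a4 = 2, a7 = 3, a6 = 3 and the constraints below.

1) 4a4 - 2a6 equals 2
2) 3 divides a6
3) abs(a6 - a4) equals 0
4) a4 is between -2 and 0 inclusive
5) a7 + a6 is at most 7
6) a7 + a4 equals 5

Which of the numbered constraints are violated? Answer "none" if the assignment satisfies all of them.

1) 4a4 - 2a6 = 4(2) - 2(3) = 2 — OK.
2) 3 / 3 = 1, so 3 divides 3 — OK.
3) abs(3 - 2) = 1, not 0 — violated.
4) a4 = 2 is outside [-2, 0] — violated.
5) a7 + a6 = 3 + 3 = 6; 6 ≤ 7 — OK.
6) a7 + a4 = 3 + 2 = 5 — OK.

Constraints 3 and 4 do not hold.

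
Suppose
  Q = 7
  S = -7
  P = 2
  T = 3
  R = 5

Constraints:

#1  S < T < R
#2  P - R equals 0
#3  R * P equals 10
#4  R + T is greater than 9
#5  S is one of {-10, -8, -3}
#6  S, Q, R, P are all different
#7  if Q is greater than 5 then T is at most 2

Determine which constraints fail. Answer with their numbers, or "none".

Violated: 2, 4, 5, and 7.

#1 values -7 < 3 < 5  holds
#2 P - R = 2 - 5 = -3, not 0  fails
#3 R * P = 5 * 2 = 10  holds
#4 R + T = 5 + 3 = 8; 8 ≤ 9, bound 9 not met  fails
#5 S = -7 is not in {-10, -8, -3}  fails
#6 values -7, 7, 5, 2 are pairwise distinct  holds
#7 Q = 7 > 5, so we need T ≤ 2; but T = 3 > 2  fails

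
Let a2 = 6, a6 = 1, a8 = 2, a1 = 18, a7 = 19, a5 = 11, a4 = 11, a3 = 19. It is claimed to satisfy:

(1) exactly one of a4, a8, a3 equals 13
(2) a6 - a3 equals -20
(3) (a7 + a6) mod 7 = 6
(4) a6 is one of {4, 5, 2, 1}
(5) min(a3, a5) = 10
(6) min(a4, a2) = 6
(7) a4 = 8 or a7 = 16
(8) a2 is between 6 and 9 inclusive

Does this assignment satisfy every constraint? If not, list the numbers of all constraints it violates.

No — constraints 1, 2, 5, 7 are not satisfied.

(1) a4=11, a8=2, a3=19; 0 of them equal 13, not exactly one — does not hold.
(2) a6 - a3 = 1 - 19 = -18, not -20 — does not hold.
(3) a7 + a6 = 20; 20 mod 7 = 6 — holds.
(4) a6 = 1 is in {4, 5, 2, 1} — holds.
(5) min(19, 11) = 11, not 10 — does not hold.
(6) min(11, 6) = 6 — holds.
(7) a4 = 11 ≠ 8 and a7 = 19 ≠ 16; both disjuncts false — does not hold.
(8) a2 = 6 lies in [6, 9] — holds.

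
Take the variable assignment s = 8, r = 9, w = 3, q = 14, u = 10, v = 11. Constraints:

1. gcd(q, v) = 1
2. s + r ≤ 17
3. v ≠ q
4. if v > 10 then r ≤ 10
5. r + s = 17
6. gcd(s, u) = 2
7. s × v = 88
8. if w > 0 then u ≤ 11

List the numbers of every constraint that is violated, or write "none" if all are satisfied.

All constraints are satisfied.

1. gcd(14, 11) = 1  yes
2. s + r = 8 + 9 = 17; 17 ≤ 17  yes
3. v = 11, q = 14; distinct  yes
4. v = 11 > 10, so we need r ≤ 10; r = 9 ≤ 10  yes
5. r + s = 9 + 8 = 17  yes
6. gcd(8, 10) = 2  yes
7. s × v = 8 × 11 = 88  yes
8. w = 3 > 0, so we need u ≤ 11; u = 10 ≤ 11  yes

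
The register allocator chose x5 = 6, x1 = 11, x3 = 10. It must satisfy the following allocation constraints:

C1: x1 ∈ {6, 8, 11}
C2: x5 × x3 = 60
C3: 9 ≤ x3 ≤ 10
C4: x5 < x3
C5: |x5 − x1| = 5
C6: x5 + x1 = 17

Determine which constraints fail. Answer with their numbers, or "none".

C1: x1 = 11 is in {6, 8, 11} — holds.
C2: x5 × x3 = 6 × 10 = 60 — holds.
C3: x3 = 10 lies in [9, 10] — holds.
C4: x5 = 6, x3 = 10; 6 < 10 — holds.
C5: |6 − 11| = 5 — holds.
C6: x5 + x1 = 6 + 11 = 17 — holds.

The assignment satisfies every constraint.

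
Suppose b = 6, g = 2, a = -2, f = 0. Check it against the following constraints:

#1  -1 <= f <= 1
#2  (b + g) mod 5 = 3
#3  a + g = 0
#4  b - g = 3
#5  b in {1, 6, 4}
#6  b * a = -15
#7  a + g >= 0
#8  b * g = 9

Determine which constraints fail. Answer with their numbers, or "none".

Violated: 4, 6, and 8.

#1 f = 0 lies in [-1, 1] — OK.
#2 b + g = 8; 8 mod 5 = 3 — OK.
#3 a + g = -2 + 2 = 0 — OK.
#4 b - g = 6 - 2 = 4, not 3 — violated.
#5 b = 6 is in {1, 6, 4} — OK.
#6 b * a = 6 * (-2) = -12, not -15 — violated.
#7 a + g = -2 + 2 = 0; 0 ≥ 0 — OK.
#8 b * g = 6 * 2 = 12, not 9 — violated.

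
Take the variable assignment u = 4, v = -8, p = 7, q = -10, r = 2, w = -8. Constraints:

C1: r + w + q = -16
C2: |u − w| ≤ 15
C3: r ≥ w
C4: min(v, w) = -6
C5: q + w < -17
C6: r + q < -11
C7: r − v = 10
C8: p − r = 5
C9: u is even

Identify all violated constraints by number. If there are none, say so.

C1: r + w + q = 2 + (-8) + (-10) = -16  ✔
C2: |4 − (-8)| = 12; 12 ≤ 15  ✔
C3: r = 2, w = -8; 2 ≥ -8  ✔
C4: min(-8, -8) = -8, not -6  ✘
C5: q + w = -10 + (-8) = -18; -18 < -17  ✔
C6: r + q = 2 + (-10) = -8; -8 ≥ -11, bound -11 not met  ✘
C7: r − v = 2 − (-8) = 10  ✔
C8: p − r = 7 − 2 = 5  ✔
C9: u = 4 is even  ✔

No — constraints 4, 6 are not satisfied.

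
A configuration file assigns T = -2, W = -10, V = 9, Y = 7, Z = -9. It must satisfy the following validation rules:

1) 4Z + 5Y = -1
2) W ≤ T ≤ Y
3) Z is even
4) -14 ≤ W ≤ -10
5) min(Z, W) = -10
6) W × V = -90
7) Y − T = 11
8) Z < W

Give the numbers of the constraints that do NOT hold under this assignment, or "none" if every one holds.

Constraints 3, 7, 8 do not hold.

1) 4Z + 5Y = 4(-9) + 5(7) = -1  holds
2) values -10 ≤ -2 ≤ 7  holds
3) Z = -9 is odd  fails
4) W = -10 lies in [-14, -10]  holds
5) min(-9, -10) = -10  holds
6) W × V = -10 × 9 = -90  holds
7) Y − T = 7 − (-2) = 9, not 11  fails
8) Z = -9, W = -10; -9 ≥ -10 (want <)  fails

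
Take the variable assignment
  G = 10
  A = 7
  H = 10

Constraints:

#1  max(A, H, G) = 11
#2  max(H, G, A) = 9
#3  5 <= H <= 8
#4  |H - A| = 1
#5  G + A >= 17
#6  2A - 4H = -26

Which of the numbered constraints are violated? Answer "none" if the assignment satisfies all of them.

No — constraints 1, 2, 3, and 4 are not satisfied.

#1 max(7, 10, 10) = 10, not 11 — violated.
#2 max(10, 10, 7) = 10, not 9 — violated.
#3 H = 10 is outside [5, 8] — violated.
#4 |10 - 7| = 3, not 1 — violated.
#5 G + A = 10 + 7 = 17; 17 ≥ 17 — OK.
#6 2A - 4H = 2(7) - 4(10) = -26 — OK.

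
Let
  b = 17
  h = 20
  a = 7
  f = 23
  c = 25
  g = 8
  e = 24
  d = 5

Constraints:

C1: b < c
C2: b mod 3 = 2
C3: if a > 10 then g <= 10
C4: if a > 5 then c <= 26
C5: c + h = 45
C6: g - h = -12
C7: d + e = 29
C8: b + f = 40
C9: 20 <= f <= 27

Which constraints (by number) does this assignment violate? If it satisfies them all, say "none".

The assignment satisfies every constraint.

C1: b = 17, c = 25; 17 < 25 — OK.
C2: 17 mod 3 = 2 — OK.
C3: a = 7, not > 10; antecedent false, conditional vacuously true — OK.
C4: a = 7 > 5, so we need c ≤ 26; c = 25 ≤ 26 — OK.
C5: c + h = 25 + 20 = 45 — OK.
C6: g - h = 8 - 20 = -12 — OK.
C7: d + e = 5 + 24 = 29 — OK.
C8: b + f = 17 + 23 = 40 — OK.
C9: f = 23 lies in [20, 27] — OK.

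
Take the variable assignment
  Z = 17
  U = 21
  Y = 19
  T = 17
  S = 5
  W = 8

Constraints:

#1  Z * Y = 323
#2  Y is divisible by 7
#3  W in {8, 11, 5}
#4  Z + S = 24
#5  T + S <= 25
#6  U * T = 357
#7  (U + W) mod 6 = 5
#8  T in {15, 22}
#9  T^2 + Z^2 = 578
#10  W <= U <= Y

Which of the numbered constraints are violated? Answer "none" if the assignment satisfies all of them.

Constraints 2, 4, 8, 10 do not hold.

#1 Z * Y = 17 * 19 = 323 — holds.
#2 19 = 7*2 + 5, so 7 does not divide 19 — does not hold.
#3 W = 8 is in {8, 11, 5} — holds.
#4 Z + S = 17 + 5 = 22, not 24 — does not hold.
#5 T + S = 17 + 5 = 22; 22 ≤ 25 — holds.
#6 U * T = 21 * 17 = 357 — holds.
#7 U + W = 29; 29 mod 6 = 5 — holds.
#8 T = 17 is not in {15, 22} — does not hold.
#9 T^2 + Z^2 = 17^2 + 17^2 = 289 + 289 = 578 — holds.
#10 values 8, 21, 19; U = 21 is not <= Y = 19 — does not hold.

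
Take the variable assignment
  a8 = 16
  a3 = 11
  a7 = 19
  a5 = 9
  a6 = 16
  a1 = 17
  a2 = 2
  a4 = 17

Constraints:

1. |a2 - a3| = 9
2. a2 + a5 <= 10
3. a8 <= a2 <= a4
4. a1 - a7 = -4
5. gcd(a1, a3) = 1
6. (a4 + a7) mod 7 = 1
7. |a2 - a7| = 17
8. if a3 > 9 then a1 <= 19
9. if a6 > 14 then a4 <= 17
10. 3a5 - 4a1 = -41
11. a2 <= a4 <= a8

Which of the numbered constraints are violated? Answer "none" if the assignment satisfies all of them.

1. |2 - 11| = 9 — holds.
2. a2 + a5 = 2 + 9 = 11; 11 > 10, bound 10 not met — does not hold.
3. values 16, 2, 17; a8 = 16 is not <= a2 = 2 — does not hold.
4. a1 - a7 = 17 - 19 = -2, not -4 — does not hold.
5. gcd(17, 11) = 1 — holds.
6. a4 + a7 = 36; 36 mod 7 = 1 — holds.
7. |2 - 19| = 17 — holds.
8. a3 = 11 > 9, so we need a1 ≤ 19; a1 = 17 ≤ 19 — holds.
9. a6 = 16 > 14, so we need a4 ≤ 17; a4 = 17 ≤ 17 — holds.
10. 3a5 - 4a1 = 3(9) - 4(17) = -41 — holds.
11. values 2, 17, 16; a4 = 17 is not <= a8 = 16 — does not hold.

Violated: 2, 3, 4, and 11.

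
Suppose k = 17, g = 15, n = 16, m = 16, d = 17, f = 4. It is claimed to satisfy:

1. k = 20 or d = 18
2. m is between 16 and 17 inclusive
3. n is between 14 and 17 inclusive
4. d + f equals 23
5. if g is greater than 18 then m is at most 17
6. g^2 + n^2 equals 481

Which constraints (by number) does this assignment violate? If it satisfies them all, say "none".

1. k = 17 ≠ 20 and d = 17 ≠ 18; both disjuncts false — fails.
2. m = 16 lies in [16, 17] — holds.
3. n = 16 lies in [14, 17] — holds.
4. d + f = 17 + 4 = 21, not 23 — fails.
5. g = 15, not > 18; antecedent false, conditional vacuously true — holds.
6. g^2 + n^2 = 15^2 + 16^2 = 225 + 256 = 481 — holds.

Constraints 1, 4 do not hold.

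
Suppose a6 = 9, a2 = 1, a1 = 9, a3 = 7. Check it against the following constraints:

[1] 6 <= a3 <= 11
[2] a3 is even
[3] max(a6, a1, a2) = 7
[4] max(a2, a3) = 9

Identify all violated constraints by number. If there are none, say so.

The assignment fails constraints 2, 3, 4.

[1] a3 = 7 lies in [6, 11]  OK
[2] a3 = 7 is odd  FAIL
[3] max(9, 9, 1) = 9, not 7  FAIL
[4] max(1, 7) = 7, not 9  FAIL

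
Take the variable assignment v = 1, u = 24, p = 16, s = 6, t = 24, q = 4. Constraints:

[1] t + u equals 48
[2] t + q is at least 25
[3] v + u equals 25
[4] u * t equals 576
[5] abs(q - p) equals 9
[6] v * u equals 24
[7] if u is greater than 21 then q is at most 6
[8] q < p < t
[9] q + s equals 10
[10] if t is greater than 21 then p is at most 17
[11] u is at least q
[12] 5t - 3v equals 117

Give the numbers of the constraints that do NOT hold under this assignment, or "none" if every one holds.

[1] t + u = 24 + 24 = 48 — holds.
[2] t + q = 24 + 4 = 28; 28 ≥ 25 — holds.
[3] v + u = 1 + 24 = 25 — holds.
[4] u * t = 24 * 24 = 576 — holds.
[5] abs(4 - 16) = 12, not 9 — fails.
[6] v * u = 1 * 24 = 24 — holds.
[7] u = 24 > 21, so we need q ≤ 6; q = 4 ≤ 6 — holds.
[8] values 4 < 16 < 24 — holds.
[9] q + s = 4 + 6 = 10 — holds.
[10] t = 24 > 21, so we need p ≤ 17; p = 16 ≤ 17 — holds.
[11] u = 24, q = 4; 24 ≥ 4 — holds.
[12] 5t - 3v = 5(24) - 3(1) = 117 — holds.

No — constraint 5 is not satisfied.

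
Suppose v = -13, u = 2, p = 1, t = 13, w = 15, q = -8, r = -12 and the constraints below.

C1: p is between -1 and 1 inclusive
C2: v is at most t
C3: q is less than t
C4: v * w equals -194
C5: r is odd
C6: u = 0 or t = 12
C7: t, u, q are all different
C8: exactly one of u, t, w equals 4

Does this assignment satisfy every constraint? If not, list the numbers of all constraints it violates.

The assignment fails constraints 4, 5, 6, and 8.

C1: p = 1 lies in [-1, 1] — holds.
C2: v = -13, t = 13; -13 ≤ 13 — holds.
C3: q = -8, t = 13; -8 < 13 — holds.
C4: v * w = -13 * 15 = -195, not -194 — fails.
C5: r = -12 is even — fails.
C6: u = 2 ≠ 0 and t = 13 ≠ 12; both disjuncts false — fails.
C7: values 13, 2, -8 are pairwise distinct — holds.
C8: u=2, t=13, w=15; 0 of them equal 4, not exactly one — fails.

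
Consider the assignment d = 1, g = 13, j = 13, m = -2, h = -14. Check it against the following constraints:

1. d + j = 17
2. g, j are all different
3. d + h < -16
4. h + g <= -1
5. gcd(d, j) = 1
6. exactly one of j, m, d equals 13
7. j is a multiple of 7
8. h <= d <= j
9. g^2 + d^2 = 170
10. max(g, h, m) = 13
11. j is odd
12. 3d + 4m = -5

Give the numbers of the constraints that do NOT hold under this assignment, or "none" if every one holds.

The assignment fails constraints 1, 2, 3, 7.

1. d + j = 1 + 13 = 14, not 17 — fails.
2. g = j = 13, not all different — fails.
3. d + h = 1 + (-14) = -13; -13 ≥ -16, bound -16 not met — fails.
4. h + g = -14 + 13 = -1; -1 ≤ -1 — holds.
5. gcd(1, 13) = 1 — holds.
6. j=13, m=-2, d=1; 1 of them equals 13 — holds.
7. 13 = 7*1 + 6, so 7 does not divide 13 — fails.
8. values -14 <= 1 <= 13 — holds.
9. g^2 + d^2 = 13^2 + 1^2 = 169 + 1 = 170 — holds.
10. max(13, -14, -2) = 13 — holds.
11. j = 13 is odd — holds.
12. 3d + 4m = 3(1) + 4(-2) = -5 — holds.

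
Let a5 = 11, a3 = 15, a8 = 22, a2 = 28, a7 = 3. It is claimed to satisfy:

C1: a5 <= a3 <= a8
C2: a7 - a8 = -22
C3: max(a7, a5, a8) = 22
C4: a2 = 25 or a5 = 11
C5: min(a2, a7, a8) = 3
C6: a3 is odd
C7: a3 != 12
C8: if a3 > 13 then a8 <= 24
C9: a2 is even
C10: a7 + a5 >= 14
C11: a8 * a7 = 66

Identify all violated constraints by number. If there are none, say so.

C1: values 11 <= 15 <= 22  true
C2: a7 - a8 = 3 - 22 = -19, not -22  false
C3: max(3, 11, 22) = 22  true
C4: a2 = 28 ≠ 25, but a5 = 11 = 11 (second disjunct)  true
C5: min(28, 3, 22) = 3  true
C6: a3 = 15 is odd  true
C7: a3 = 15, and 15 ≠ 12  true
C8: a3 = 15 > 13, so we need a8 ≤ 24; a8 = 22 ≤ 24  true
C9: a2 = 28 is even  true
C10: a7 + a5 = 3 + 11 = 14; 14 ≥ 14  true
C11: a8 * a7 = 22 * 3 = 66  true

Constraint 2 does not hold.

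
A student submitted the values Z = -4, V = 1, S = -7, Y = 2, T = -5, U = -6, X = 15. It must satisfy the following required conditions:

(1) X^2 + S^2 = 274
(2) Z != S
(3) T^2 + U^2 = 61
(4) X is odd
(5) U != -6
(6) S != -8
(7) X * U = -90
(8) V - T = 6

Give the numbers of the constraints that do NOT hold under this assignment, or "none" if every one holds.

Violated: 5.

(1) X^2 + S^2 = 15^2 + (-7)^2 = 225 + 49 = 274  true
(2) Z = -4, S = -7; distinct  true
(3) T^2 + U^2 = (-5)^2 + (-6)^2 = 25 + 36 = 61  true
(4) X = 15 is odd  true
(5) U = -6, but -6 is required to differ  false
(6) S = -7, and -7 ≠ -8  true
(7) X * U = 15 * (-6) = -90  true
(8) V - T = 1 - (-5) = 6  true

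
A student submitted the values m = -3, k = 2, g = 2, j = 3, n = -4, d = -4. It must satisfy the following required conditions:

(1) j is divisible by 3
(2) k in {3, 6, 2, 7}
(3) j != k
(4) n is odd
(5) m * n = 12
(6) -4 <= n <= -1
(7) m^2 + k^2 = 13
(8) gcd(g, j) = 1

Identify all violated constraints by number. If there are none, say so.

Constraint 4 is violated.

(1) 3 / 3 = 1, so 3 divides 3  holds
(2) k = 2 is in {3, 6, 2, 7}  holds
(3) j = 3, k = 2; distinct  holds
(4) n = -4 is even  fails
(5) m * n = -3 * (-4) = 12  holds
(6) n = -4 lies in [-4, -1]  holds
(7) m^2 + k^2 = (-3)^2 + 2^2 = 9 + 4 = 13  holds
(8) gcd(2, 3) = 1  holds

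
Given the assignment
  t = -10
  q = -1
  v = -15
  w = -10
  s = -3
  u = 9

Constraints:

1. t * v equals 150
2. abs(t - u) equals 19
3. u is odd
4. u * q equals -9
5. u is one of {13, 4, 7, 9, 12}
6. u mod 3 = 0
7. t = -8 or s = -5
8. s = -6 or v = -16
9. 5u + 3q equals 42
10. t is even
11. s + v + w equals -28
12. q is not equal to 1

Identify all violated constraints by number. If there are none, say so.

1. t * v = -10 * (-15) = 150 — holds.
2. abs(-10 - 9) = 19 — holds.
3. u = 9 is odd — holds.
4. u * q = 9 * (-1) = -9 — holds.
5. u = 9 is in {13, 4, 7, 9, 12} — holds.
6. 9 mod 3 = 0 — holds.
7. t = -10 ≠ -8 and s = -3 ≠ -5; both disjuncts false — does not hold.
8. s = -3 ≠ -6 and v = -15 ≠ -16; both disjuncts false — does not hold.
9. 5u + 3q = 5(9) + 3(-1) = 42 — holds.
10. t = -10 is even — holds.
11. s + v + w = -3 + (-15) + (-10) = -28 — holds.
12. q = -1, and -1 ≠ 1 — holds.

Constraints 7 and 8 do not hold.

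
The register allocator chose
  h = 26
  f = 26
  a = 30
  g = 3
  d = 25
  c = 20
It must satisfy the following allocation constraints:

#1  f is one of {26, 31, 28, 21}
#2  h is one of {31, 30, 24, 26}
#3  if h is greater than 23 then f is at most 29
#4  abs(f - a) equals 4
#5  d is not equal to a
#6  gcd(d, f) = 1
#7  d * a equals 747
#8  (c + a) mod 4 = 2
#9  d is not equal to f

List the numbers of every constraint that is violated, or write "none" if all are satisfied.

#1 f = 26 is in {26, 31, 28, 21} — OK.
#2 h = 26 is in {31, 30, 24, 26} — OK.
#3 h = 26 > 23, so we need f ≤ 29; f = 26 ≤ 29 — OK.
#4 abs(26 - 30) = 4 — OK.
#5 d = 25, a = 30; distinct — OK.
#6 gcd(25, 26) = 1 — OK.
#7 d * a = 25 * 30 = 750, not 747 — violated.
#8 c + a = 50; 50 mod 4 = 2 — OK.
#9 d = 25, f = 26; distinct — OK.

Violated: 7.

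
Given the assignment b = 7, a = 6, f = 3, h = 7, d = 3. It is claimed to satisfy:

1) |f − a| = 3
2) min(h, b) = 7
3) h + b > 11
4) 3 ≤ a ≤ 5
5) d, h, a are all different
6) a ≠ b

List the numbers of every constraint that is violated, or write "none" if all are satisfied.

Constraint 4 does not hold.

1) |3 − 6| = 3  ✔
2) min(7, 7) = 7  ✔
3) h + b = 7 + 7 = 14; 14 > 11  ✔
4) a = 6 is outside [3, 5]  ✘
5) values 3, 7, 6 are pairwise distinct  ✔
6) a = 6, b = 7; distinct  ✔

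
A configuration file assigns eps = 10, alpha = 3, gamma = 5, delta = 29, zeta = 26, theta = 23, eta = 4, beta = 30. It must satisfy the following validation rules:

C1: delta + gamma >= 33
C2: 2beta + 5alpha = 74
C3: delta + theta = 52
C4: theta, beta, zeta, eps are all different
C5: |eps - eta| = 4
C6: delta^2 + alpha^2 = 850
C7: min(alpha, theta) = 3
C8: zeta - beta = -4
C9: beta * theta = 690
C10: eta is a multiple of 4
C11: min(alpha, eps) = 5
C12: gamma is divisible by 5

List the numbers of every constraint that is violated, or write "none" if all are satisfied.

C1: delta + gamma = 29 + 5 = 34; 34 ≥ 33 — holds.
C2: 2beta + 5alpha = 2(30) + 5(3) = 75, not 74 — does not hold.
C3: delta + theta = 29 + 23 = 52 — holds.
C4: values 23, 30, 26, 10 are pairwise distinct — holds.
C5: |10 - 4| = 6, not 4 — does not hold.
C6: delta^2 + alpha^2 = 29^2 + 3^2 = 841 + 9 = 850 — holds.
C7: min(3, 23) = 3 — holds.
C8: zeta - beta = 26 - 30 = -4 — holds.
C9: beta * theta = 30 * 23 = 690 — holds.
C10: 4 / 4 = 1, so 4 divides 4 — holds.
C11: min(3, 10) = 3, not 5 — does not hold.
C12: 5 / 5 = 1, so 5 divides 5 — holds.

Constraints 2, 5, 11 are violated.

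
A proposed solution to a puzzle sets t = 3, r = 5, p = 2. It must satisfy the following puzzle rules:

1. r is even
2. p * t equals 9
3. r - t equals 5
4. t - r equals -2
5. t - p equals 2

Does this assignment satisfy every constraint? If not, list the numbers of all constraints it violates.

1. r = 5 is odd  ✘
2. p * t = 2 * 3 = 6, not 9  ✘
3. r - t = 5 - 3 = 2, not 5  ✘
4. t - r = 3 - 5 = -2  ✔
5. t - p = 3 - 2 = 1, not 2  ✘

Violated: 1, 2, 3, and 5.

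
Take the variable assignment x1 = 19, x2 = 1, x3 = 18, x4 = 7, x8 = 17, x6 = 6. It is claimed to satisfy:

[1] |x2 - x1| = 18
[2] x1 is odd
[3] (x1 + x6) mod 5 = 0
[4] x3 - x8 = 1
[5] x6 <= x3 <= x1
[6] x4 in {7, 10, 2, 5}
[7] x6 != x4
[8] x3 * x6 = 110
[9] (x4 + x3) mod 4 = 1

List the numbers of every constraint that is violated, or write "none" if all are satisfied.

[1] |1 - 19| = 18 — holds.
[2] x1 = 19 is odd — holds.
[3] x1 + x6 = 25; 25 mod 5 = 0 — holds.
[4] x3 - x8 = 18 - 17 = 1 — holds.
[5] values 6 <= 18 <= 19 — holds.
[6] x4 = 7 is in {7, 10, 2, 5} — holds.
[7] x6 = 6, x4 = 7; distinct — holds.
[8] x3 * x6 = 18 * 6 = 108, not 110 — fails.
[9] x4 + x3 = 25; 25 mod 4 = 1 — holds.

No — constraint 8 is not satisfied.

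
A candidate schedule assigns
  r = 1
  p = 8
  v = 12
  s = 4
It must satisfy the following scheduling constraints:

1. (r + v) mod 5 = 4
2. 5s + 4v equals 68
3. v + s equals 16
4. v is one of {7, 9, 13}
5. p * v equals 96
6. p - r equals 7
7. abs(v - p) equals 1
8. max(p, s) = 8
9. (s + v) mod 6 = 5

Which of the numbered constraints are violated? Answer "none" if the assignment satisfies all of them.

Constraints 1, 4, 7, and 9 are violated.

1. r + v = 13; 13 mod 5 = 3, not 4 — does not hold.
2. 5s + 4v = 5(4) + 4(12) = 68 — holds.
3. v + s = 12 + 4 = 16 — holds.
4. v = 12 is not in {7, 9, 13} — does not hold.
5. p * v = 8 * 12 = 96 — holds.
6. p - r = 8 - 1 = 7 — holds.
7. abs(12 - 8) = 4, not 1 — does not hold.
8. max(8, 4) = 8 — holds.
9. s + v = 16; 16 mod 6 = 4, not 5 — does not hold.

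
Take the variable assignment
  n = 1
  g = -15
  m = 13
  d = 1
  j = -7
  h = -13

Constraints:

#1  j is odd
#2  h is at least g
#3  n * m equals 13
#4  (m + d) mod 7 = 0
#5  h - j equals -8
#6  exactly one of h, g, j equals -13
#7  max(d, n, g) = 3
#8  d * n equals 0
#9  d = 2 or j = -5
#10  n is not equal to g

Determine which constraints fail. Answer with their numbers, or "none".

#1 j = -7 is odd — satisfied.
#2 h = -13, g = -15; -13 ≥ -15 — satisfied.
#3 n * m = 1 * 13 = 13 — satisfied.
#4 m + d = 14; 14 mod 7 = 0 — satisfied.
#5 h - j = -13 - (-7) = -6, not -8 — violated.
#6 h=-13, g=-15, j=-7; 1 of them equals -13 — satisfied.
#7 max(1, 1, -15) = 1, not 3 — violated.
#8 d * n = 1 * 1 = 1, not 0 — violated.
#9 d = 1 ≠ 2 and j = -7 ≠ -5; both disjuncts false — violated.
#10 n = 1, g = -15; distinct — satisfied.

No — constraints 5, 7, 8, 9 are not satisfied.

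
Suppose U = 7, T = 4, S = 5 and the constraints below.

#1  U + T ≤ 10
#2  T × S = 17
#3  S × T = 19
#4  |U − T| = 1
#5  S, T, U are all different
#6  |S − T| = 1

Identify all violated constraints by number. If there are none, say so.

Constraints 1, 2, 3, 4 do not hold.

#1 U + T = 7 + 4 = 11; 11 > 10, bound 10 not met  ✘
#2 T × S = 4 × 5 = 20, not 17  ✘
#3 S × T = 5 × 4 = 20, not 19  ✘
#4 |7 − 4| = 3, not 1  ✘
#5 values 5, 4, 7 are pairwise distinct  ✔
#6 |5 − 4| = 1  ✔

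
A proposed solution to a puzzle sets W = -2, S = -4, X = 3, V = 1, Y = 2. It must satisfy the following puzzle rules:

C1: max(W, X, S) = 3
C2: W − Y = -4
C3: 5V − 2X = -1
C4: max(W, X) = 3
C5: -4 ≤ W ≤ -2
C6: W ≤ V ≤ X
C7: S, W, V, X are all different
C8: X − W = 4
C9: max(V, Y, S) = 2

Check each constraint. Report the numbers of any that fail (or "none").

The assignment fails constraint 8.

C1: max(-2, 3, -4) = 3 — OK.
C2: W − Y = -2 − 2 = -4 — OK.
C3: 5V − 2X = 5(1) − 2(3) = -1 — OK.
C4: max(-2, 3) = 3 — OK.
C5: W = -2 lies in [-4, -2] — OK.
C6: values -2 ≤ 1 ≤ 3 — OK.
C7: values -4, -2, 1, 3 are pairwise distinct — OK.
C8: X − W = 3 − (-2) = 5, not 4 — violated.
C9: max(1, 2, -4) = 2 — OK.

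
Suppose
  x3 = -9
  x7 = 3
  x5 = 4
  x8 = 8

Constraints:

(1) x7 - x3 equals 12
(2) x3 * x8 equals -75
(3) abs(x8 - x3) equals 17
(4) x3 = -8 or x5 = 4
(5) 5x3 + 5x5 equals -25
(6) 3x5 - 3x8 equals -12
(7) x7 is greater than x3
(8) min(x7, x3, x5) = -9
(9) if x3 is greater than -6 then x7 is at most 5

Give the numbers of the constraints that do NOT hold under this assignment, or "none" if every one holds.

(1) x7 - x3 = 3 - (-9) = 12 — holds.
(2) x3 * x8 = -9 * 8 = -72, not -75 — fails.
(3) abs(8 - (-9)) = 17 — holds.
(4) x3 = -9 ≠ -8, but x5 = 4 = 4 (second disjunct) — holds.
(5) 5x3 + 5x5 = 5(-9) + 5(4) = -25 — holds.
(6) 3x5 - 3x8 = 3(4) - 3(8) = -12 — holds.
(7) x7 = 3, x3 = -9; 3 > -9 — holds.
(8) min(3, -9, 4) = -9 — holds.
(9) x3 = -9, not > -6; antecedent false, conditional vacuously true — holds.

Constraint 2 does not hold.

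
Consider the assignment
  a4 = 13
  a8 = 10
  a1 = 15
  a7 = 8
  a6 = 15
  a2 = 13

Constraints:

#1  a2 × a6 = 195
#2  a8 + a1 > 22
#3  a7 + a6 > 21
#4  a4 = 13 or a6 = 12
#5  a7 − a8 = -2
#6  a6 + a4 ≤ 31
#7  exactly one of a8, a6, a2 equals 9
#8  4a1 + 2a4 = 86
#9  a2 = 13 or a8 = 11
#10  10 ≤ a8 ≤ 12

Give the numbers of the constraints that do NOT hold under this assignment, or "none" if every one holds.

#1 a2 × a6 = 13 × 15 = 195  yes
#2 a8 + a1 = 10 + 15 = 25; 25 > 22  yes
#3 a7 + a6 = 8 + 15 = 23; 23 > 21  yes
#4 a4 = 13 = 13 (first disjunct)  yes
#5 a7 − a8 = 8 − 10 = -2  yes
#6 a6 + a4 = 15 + 13 = 28; 28 ≤ 31  yes
#7 a8=10, a6=15, a2=13; 0 of them equal 9, not exactly one  no
#8 4a1 + 2a4 = 4(15) + 2(13) = 86  yes
#9 a2 = 13 = 13 (first disjunct)  yes
#10 a8 = 10 lies in [10, 12]  yes

No — constraint 7 is not satisfied.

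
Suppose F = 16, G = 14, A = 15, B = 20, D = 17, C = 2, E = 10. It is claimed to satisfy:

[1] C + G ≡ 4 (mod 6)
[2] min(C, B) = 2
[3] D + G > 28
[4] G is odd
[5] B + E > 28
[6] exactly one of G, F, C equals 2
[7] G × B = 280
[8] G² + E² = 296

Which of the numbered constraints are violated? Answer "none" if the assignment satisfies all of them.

[1] C + G = 16; 16 mod 6 = 4  ✔
[2] min(2, 20) = 2  ✔
[3] D + G = 17 + 14 = 31; 31 > 28  ✔
[4] G = 14 is even  ✘
[5] B + E = 20 + 10 = 30; 30 > 28  ✔
[6] G=14, F=16, C=2; 1 of them equals 2  ✔
[7] G × B = 14 × 20 = 280  ✔
[8] G² + E² = 14² + 10² = 196 + 100 = 296  ✔

Constraint 4 does not hold.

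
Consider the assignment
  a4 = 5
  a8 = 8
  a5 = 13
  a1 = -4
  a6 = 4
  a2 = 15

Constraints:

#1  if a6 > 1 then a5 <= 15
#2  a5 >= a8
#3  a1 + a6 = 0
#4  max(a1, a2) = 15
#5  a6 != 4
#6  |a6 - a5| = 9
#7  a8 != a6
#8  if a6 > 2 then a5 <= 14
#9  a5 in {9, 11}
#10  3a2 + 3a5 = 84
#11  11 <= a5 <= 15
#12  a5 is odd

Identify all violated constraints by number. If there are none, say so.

Violated: 5 and 9.

#1 a6 = 4 > 1, so we need a5 ≤ 15; a5 = 13 ≤ 15 — holds.
#2 a5 = 13, a8 = 8; 13 ≥ 8 — holds.
#3 a1 + a6 = -4 + 4 = 0 — holds.
#4 max(-4, 15) = 15 — holds.
#5 a6 = 4, but 4 is required to differ — does not hold.
#6 |4 - 13| = 9 — holds.
#7 a8 = 8, a6 = 4; distinct — holds.
#8 a6 = 4 > 2, so we need a5 ≤ 14; a5 = 13 ≤ 14 — holds.
#9 a5 = 13 is not in {9, 11} — does not hold.
#10 3a2 + 3a5 = 3(15) + 3(13) = 84 — holds.
#11 a5 = 13 lies in [11, 15] — holds.
#12 a5 = 13 is odd — holds.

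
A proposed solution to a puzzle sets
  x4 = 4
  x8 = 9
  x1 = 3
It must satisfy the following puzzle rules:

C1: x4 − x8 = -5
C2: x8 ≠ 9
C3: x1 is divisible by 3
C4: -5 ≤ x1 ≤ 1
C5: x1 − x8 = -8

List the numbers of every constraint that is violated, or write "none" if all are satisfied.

No — constraints 2, 4, 5 are not satisfied.

C1: x4 − x8 = 4 − 9 = -5 — holds.
C2: x8 = 9, but 9 is required to differ — fails.
C3: 3 / 3 = 1, so 3 divides 3 — holds.
C4: x1 = 3 is outside [-5, 1] — fails.
C5: x1 − x8 = 3 − 9 = -6, not -8 — fails.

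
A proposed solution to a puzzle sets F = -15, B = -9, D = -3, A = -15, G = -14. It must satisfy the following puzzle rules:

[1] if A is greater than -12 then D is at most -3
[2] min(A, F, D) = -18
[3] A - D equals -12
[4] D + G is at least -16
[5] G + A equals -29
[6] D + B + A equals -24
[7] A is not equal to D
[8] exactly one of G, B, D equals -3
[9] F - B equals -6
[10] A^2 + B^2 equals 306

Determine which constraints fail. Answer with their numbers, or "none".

Constraints 2, 4, 6 do not hold.

[1] A = -15, not > -12; antecedent false, conditional vacuously true  ✓
[2] min(-15, -15, -3) = -15, not -18  ✗
[3] A - D = -15 - (-3) = -12  ✓
[4] D + G = -3 + (-14) = -17; -17 < -16, bound -16 not met  ✗
[5] G + A = -14 + (-15) = -29  ✓
[6] D + B + A = -3 + (-9) + (-15) = -27, not -24  ✗
[7] A = -15, D = -3; distinct  ✓
[8] G=-14, B=-9, D=-3; 1 of them equals -3  ✓
[9] F - B = -15 - (-9) = -6  ✓
[10] A^2 + B^2 = (-15)^2 + (-9)^2 = 225 + 81 = 306  ✓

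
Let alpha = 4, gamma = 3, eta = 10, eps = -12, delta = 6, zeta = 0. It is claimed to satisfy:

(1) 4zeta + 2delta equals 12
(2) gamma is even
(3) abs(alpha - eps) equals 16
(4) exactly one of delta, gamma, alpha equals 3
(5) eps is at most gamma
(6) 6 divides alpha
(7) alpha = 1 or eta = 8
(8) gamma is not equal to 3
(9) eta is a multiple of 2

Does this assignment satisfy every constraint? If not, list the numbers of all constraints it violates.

(1) 4zeta + 2delta = 4(0) + 2(6) = 12  holds
(2) gamma = 3 is odd  fails
(3) abs(4 - (-12)) = 16  holds
(4) delta=6, gamma=3, alpha=4; 1 of them equals 3  holds
(5) eps = -12, gamma = 3; -12 ≤ 3  holds
(6) 4 = 6*0 + 4, so 6 does not divide 4  fails
(7) alpha = 4 ≠ 1 and eta = 10 ≠ 8; both disjuncts false  fails
(8) gamma = 3, but 3 is required to differ  fails
(9) 10 / 2 = 5, so 2 divides 10  holds

Constraints 2, 6, 7, 8 are violated.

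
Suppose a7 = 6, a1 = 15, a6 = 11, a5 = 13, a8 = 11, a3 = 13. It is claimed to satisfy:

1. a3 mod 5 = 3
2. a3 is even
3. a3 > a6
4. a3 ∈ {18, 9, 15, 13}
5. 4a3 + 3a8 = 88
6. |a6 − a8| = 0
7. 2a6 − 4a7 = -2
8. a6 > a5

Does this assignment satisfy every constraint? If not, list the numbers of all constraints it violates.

Constraints 2, 5, 8 do not hold.

1. 13 mod 5 = 3  ✔
2. a3 = 13 is odd  ✘
3. a3 = 13, a6 = 11; 13 > 11  ✔
4. a3 = 13 is in {18, 9, 15, 13}  ✔
5. 4a3 + 3a8 = 4(13) + 3(11) = 85, not 88  ✘
6. |11 − 11| = 0  ✔
7. 2a6 − 4a7 = 2(11) − 4(6) = -2  ✔
8. a6 = 11, a5 = 13; 11 ≤ 13 (want >)  ✘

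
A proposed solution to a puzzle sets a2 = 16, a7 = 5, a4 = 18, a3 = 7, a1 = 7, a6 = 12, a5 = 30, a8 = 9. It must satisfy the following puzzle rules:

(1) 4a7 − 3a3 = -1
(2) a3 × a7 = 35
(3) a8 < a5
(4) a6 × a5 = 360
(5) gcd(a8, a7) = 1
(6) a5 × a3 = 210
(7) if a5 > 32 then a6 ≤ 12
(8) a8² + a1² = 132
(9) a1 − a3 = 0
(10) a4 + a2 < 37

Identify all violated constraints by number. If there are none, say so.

Violated: 8.

(1) 4a7 − 3a3 = 4(5) − 3(7) = -1 — holds.
(2) a3 × a7 = 7 × 5 = 35 — holds.
(3) a8 = 9, a5 = 30; 9 < 30 — holds.
(4) a6 × a5 = 12 × 30 = 360 — holds.
(5) gcd(9, 5) = 1 — holds.
(6) a5 × a3 = 30 × 7 = 210 — holds.
(7) a5 = 30, not > 32; antecedent false, conditional vacuously true — holds.
(8) a8² + a1² = 9² + 7² = 81 + 49 = 130, not 132 — fails.
(9) a1 − a3 = 7 − 7 = 0 — holds.
(10) a4 + a2 = 18 + 16 = 34; 34 < 37 — holds.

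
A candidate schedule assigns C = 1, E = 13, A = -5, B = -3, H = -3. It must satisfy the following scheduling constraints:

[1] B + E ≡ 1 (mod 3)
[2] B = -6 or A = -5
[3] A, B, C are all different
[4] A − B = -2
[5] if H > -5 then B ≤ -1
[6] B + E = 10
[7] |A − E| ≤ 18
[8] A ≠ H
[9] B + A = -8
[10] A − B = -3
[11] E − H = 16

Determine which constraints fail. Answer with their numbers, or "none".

Violated: 10.

[1] B + E = 10; 10 mod 3 = 1  yes
[2] B = -3 ≠ -6, but A = -5 = -5 (second disjunct)  yes
[3] values -5, -3, 1 are pairwise distinct  yes
[4] A − B = -5 − (-3) = -2  yes
[5] H = -3 > -5, so we need B ≤ -1; B = -3 ≤ -1  yes
[6] B + E = -3 + 13 = 10  yes
[7] |-5 − 13| = 18; 18 ≤ 18  yes
[8] A = -5, H = -3; distinct  yes
[9] B + A = -3 + (-5) = -8  yes
[10] A − B = -5 − (-3) = -2, not -3  no
[11] E − H = 13 − (-3) = 16  yes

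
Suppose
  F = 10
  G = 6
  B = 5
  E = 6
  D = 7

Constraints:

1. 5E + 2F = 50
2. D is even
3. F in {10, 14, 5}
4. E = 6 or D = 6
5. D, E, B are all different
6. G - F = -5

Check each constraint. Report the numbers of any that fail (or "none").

The assignment fails constraints 2, 6.

1. 5E + 2F = 5(6) + 2(10) = 50  ✔
2. D = 7 is odd  ✘
3. F = 10 is in {10, 14, 5}  ✔
4. E = 6 = 6 (first disjunct)  ✔
5. values 7, 6, 5 are pairwise distinct  ✔
6. G - F = 6 - 10 = -4, not -5  ✘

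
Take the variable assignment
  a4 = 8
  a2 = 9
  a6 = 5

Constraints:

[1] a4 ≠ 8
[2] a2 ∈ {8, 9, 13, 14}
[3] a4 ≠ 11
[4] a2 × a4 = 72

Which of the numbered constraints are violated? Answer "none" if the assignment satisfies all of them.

[1] a4 = 8, but 8 is required to differ  FAIL
[2] a2 = 9 is in {8, 9, 13, 14}  OK
[3] a4 = 8, and 8 ≠ 11  OK
[4] a2 × a4 = 9 × 8 = 72  OK

No — constraint 1 is not satisfied.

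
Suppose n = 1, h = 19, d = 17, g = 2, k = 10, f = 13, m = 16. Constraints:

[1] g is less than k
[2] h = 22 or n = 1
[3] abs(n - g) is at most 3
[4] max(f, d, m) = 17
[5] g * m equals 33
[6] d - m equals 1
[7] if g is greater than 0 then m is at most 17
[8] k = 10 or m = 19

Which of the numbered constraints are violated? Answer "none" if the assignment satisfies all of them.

Violated: 5.

[1] g = 2, k = 10; 2 < 10  holds
[2] h = 19 ≠ 22, but n = 1 = 1 (second disjunct)  holds
[3] abs(1 - 2) = 1; 1 ≤ 3  holds
[4] max(13, 17, 16) = 17  holds
[5] g * m = 2 * 16 = 32, not 33  fails
[6] d - m = 17 - 16 = 1  holds
[7] g = 2 > 0, so we need m ≤ 17; m = 16 ≤ 17  holds
[8] k = 10 = 10 (first disjunct)  holds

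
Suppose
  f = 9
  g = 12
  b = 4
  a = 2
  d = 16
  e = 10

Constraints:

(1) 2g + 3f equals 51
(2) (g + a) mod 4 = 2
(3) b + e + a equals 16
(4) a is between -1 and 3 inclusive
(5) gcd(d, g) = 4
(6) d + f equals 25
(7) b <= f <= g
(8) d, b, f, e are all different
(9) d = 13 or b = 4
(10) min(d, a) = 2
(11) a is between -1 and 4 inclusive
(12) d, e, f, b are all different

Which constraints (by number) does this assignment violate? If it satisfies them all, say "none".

All constraints are satisfied.

(1) 2g + 3f = 2(12) + 3(9) = 51 — OK.
(2) g + a = 14; 14 mod 4 = 2 — OK.
(3) b + e + a = 4 + 10 + 2 = 16 — OK.
(4) a = 2 lies in [-1, 3] — OK.
(5) gcd(16, 12) = 4 — OK.
(6) d + f = 16 + 9 = 25 — OK.
(7) values 4 <= 9 <= 12 — OK.
(8) values 16, 4, 9, 10 are pairwise distinct — OK.
(9) d = 16 ≠ 13, but b = 4 = 4 (second disjunct) — OK.
(10) min(16, 2) = 2 — OK.
(11) a = 2 lies in [-1, 4] — OK.
(12) values 16, 10, 9, 4 are pairwise distinct — OK.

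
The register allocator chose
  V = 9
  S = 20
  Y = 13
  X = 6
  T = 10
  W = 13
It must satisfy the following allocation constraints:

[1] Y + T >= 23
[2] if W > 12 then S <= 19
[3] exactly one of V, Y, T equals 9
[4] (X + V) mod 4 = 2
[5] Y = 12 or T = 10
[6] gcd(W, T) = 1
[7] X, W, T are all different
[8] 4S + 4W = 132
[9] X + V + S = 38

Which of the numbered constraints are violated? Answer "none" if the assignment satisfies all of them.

[1] Y + T = 13 + 10 = 23; 23 ≥ 23  ✔
[2] W = 13 > 12, so we need S ≤ 19; but S = 20 > 19  ✘
[3] V=9, Y=13, T=10; 1 of them equals 9  ✔
[4] X + V = 15; 15 mod 4 = 3, not 2  ✘
[5] Y = 13 ≠ 12, but T = 10 = 10 (second disjunct)  ✔
[6] gcd(13, 10) = 1  ✔
[7] values 6, 13, 10 are pairwise distinct  ✔
[8] 4S + 4W = 4(20) + 4(13) = 132  ✔
[9] X + V + S = 6 + 9 + 20 = 35, not 38  ✘

The assignment fails constraints 2, 4, 9.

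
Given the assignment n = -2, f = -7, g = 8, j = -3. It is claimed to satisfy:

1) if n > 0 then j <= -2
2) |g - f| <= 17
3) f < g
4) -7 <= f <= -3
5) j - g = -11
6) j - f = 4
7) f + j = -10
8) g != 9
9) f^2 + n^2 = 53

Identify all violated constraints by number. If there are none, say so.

None — every constraint holds.

1) n = -2, not > 0; antecedent false, conditional vacuously true — holds.
2) |8 - (-7)| = 15; 15 ≤ 17 — holds.
3) f = -7, g = 8; -7 < 8 — holds.
4) f = -7 lies in [-7, -3] — holds.
5) j - g = -3 - 8 = -11 — holds.
6) j - f = -3 - (-7) = 4 — holds.
7) f + j = -7 + (-3) = -10 — holds.
8) g = 8, and 8 ≠ 9 — holds.
9) f^2 + n^2 = (-7)^2 + (-2)^2 = 49 + 4 = 53 — holds.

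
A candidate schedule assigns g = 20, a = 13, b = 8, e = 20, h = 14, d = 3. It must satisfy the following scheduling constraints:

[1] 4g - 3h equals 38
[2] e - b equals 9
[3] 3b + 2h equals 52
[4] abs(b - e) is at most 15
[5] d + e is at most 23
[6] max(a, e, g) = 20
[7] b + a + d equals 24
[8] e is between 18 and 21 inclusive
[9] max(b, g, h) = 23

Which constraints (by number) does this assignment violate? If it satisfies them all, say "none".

[1] 4g - 3h = 4(20) - 3(14) = 38 — satisfied.
[2] e - b = 20 - 8 = 12, not 9 — violated.
[3] 3b + 2h = 3(8) + 2(14) = 52 — satisfied.
[4] abs(8 - 20) = 12; 12 ≤ 15 — satisfied.
[5] d + e = 3 + 20 = 23; 23 ≤ 23 — satisfied.
[6] max(13, 20, 20) = 20 — satisfied.
[7] b + a + d = 8 + 13 + 3 = 24 — satisfied.
[8] e = 20 lies in [18, 21] — satisfied.
[9] max(8, 20, 14) = 20, not 23 — violated.

Violated: 2 and 9.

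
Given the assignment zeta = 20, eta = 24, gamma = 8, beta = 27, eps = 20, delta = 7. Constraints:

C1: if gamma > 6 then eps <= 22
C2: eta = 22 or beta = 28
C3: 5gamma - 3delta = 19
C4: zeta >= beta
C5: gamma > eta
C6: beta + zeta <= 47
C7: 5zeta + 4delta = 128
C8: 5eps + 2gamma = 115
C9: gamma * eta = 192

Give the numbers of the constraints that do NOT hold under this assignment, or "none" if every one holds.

C1: gamma = 8 > 6, so we need eps ≤ 22; eps = 20 ≤ 22 — OK.
C2: eta = 24 ≠ 22 and beta = 27 ≠ 28; both disjuncts false — violated.
C3: 5gamma - 3delta = 5(8) - 3(7) = 19 — OK.
C4: zeta = 20, beta = 27; 20 < 27 (want ≥) — violated.
C5: gamma = 8, eta = 24; 8 ≤ 24 (want >) — violated.
C6: beta + zeta = 27 + 20 = 47; 47 ≤ 47 — OK.
C7: 5zeta + 4delta = 5(20) + 4(7) = 128 — OK.
C8: 5eps + 2gamma = 5(20) + 2(8) = 116, not 115 — violated.
C9: gamma * eta = 8 * 24 = 192 — OK.

Violated: 2, 4, 5, and 8.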